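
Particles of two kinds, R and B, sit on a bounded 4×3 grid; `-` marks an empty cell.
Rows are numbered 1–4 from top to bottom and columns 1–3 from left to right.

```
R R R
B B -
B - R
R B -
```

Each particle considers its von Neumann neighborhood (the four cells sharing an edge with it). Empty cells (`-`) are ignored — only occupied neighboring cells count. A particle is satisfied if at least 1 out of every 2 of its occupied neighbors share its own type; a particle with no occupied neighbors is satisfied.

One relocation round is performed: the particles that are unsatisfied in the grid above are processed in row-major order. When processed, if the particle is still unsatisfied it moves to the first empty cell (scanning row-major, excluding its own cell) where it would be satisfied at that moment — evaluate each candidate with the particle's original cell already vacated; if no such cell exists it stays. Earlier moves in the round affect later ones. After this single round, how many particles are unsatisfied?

1

Initially unsatisfied (in order): (4,1), (4,2).
  (4,1) → (2,3).
  (4,2): now satisfied by earlier moves; stays.
Resulting grid:
R R R
B B R
B - R
- B -
Unsatisfied now: (2,2).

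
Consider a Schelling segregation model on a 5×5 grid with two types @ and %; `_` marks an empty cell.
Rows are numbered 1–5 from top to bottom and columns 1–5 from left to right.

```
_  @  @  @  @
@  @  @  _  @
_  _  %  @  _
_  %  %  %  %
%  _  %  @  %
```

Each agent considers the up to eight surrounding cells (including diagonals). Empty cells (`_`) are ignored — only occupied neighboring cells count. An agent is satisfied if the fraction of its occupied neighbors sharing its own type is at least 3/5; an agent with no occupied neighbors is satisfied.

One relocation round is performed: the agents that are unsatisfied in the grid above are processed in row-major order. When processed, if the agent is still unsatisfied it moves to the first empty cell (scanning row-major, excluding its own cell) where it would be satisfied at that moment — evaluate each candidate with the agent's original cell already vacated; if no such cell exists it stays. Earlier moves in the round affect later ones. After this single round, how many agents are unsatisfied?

0

Initially unsatisfied (in order): (3,3), (3,4), (4,5), (5,4).
  (3,3) → (4,1).
  (3,4) → (1,1).
  (4,5): now satisfied by earlier moves; stays.
  (5,4) → (2,4).
Resulting grid:
@ @ @ @ @
@ @ @ @ @
_ _ _ _ _
% % % % %
% _ % _ %
All satisfied now.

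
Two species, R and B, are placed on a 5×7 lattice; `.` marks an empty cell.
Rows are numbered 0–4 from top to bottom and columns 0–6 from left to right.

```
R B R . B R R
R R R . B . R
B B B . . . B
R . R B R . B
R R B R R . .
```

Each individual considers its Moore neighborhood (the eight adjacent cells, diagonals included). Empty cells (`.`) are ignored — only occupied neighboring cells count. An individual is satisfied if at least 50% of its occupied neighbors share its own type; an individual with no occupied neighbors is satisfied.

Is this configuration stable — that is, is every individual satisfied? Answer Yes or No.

(0,0)R 2/3 ✓
(0,1)B 0/5 ✗
(0,2)R 2/3 ✓
(0,4)B 1/2 ✓
(0,5)R 2/4 ✓
(0,6)R 2/2 ✓
(1,0)R 2/5 ✗
(1,1)R 4/8 ✓
(1,2)R 2/5 ✗
(1,4)B 1/2 ✓
(1,6)R 2/3 ✓
(2,0)B 1/4 ✗
(2,1)B 2/7 ✗
(2,2)B 2/5 ✗
(2,6)B 1/2 ✓
(3,0)R 2/4 ✓
(3,2)R 2/6 ✗
(3,3)B 2/6 ✗
(3,4)R 2/3 ✓
(3,6)B 1/1 ✓
(4,0)R 2/2 ✓
(4,1)R 3/4 ✓
(4,2)B 1/4 ✗
(4,3)R 3/5 ✓
(4,4)R 2/3 ✓
For instance (0,1) has only 0/5 same-type neighbors, below 1/2.

No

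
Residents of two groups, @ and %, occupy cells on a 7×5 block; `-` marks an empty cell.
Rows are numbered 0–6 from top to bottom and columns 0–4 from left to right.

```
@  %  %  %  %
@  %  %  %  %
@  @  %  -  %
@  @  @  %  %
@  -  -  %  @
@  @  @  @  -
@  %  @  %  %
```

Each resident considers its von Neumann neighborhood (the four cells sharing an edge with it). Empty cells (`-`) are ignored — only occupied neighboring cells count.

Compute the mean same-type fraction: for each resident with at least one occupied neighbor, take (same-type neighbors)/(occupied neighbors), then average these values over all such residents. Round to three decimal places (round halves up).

Row 0: (0,0)@ 1/2 · (0,1)% 2/3 · (0,2)% 3/3 · (0,3)% 3/3 · (0,4)% 2/2
Row 1: (1,0)@ 2/3 · (1,1)% 2/4 · (1,2)% 4/4 · (1,3)% 3/3 · (1,4)% 3/3
Row 2: (2,0)@ 3/3 · (2,1)@ 2/4 · (2,2)% 1/3 · (2,4)% 2/2
Row 3: (3,0)@ 3/3 · (3,1)@ 3/3 · (3,2)@ 1/3 · (3,3)% 2/3 · (3,4)% 2/3
Row 4: (4,0)@ 2/2 · (4,3)% 1/3 · (4,4)@ 0/2
Row 5: (5,0)@ 3/3 · (5,1)@ 2/3 · (5,2)@ 3/3 · (5,3)@ 1/3
Row 6: (6,0)@ 1/2 · (6,1)% 0/3 · (6,2)@ 1/3 · (6,3)% 1/3 · (6,4)% 1/1
Sum over 31 residents: 1/2 + 2/3 + 3/3 + 3/3 + 2/2 + 2/3 + 2/4 + 4/4 + 3/3 + 3/3 + 3/3 + 2/4 + 1/3 + 2/2 + 3/3 + 3/3 + 1/3 + 2/3 + 2/3 + 2/2 + 1/3 + 0/2 + 3/3 + 2/3 + 3/3 + 1/3 + 1/2 + 0/3 + 1/3 + 1/3 + 1/1 = 64/3; mean = 64/3 ÷ 31 = 64/93 = 0.688172… → 0.688.

0.688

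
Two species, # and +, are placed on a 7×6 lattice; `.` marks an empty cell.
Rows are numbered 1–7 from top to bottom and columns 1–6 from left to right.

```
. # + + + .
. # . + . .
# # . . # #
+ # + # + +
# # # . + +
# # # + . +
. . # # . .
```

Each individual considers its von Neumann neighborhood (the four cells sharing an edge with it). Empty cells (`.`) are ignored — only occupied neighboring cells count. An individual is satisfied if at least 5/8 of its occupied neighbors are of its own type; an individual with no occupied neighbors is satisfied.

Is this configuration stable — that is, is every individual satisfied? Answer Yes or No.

(1,2)# 1/2 not
(1,3)+ 1/2 not
(1,4)+ 3/3 satisfied
(1,5)+ 1/1 satisfied
(2,2)# 2/2 satisfied
(2,4)+ 1/1 satisfied
(3,1)# 1/2 not
(3,2)# 3/3 satisfied
(3,5)# 1/2 not
(3,6)# 1/2 not
(4,1)+ 0/3 not
(4,2)# 2/4 not
(4,3)+ 0/3 not
(4,4)# 0/2 not
(4,5)+ 2/4 not
(4,6)+ 2/3 satisfied
(5,1)# 2/3 satisfied
(5,2)# 4/4 satisfied
(5,3)# 2/3 satisfied
(5,5)+ 2/2 satisfied
(5,6)+ 3/3 satisfied
(6,1)# 2/2 satisfied
(6,2)# 3/3 satisfied
(6,3)# 3/4 satisfied
(6,4)+ 0/2 not
(6,6)+ 1/1 satisfied
(7,3)# 2/2 satisfied
(7,4)# 1/2 not
For instance (1,2) has only 1/2 same-type neighbors, below 5/8.

No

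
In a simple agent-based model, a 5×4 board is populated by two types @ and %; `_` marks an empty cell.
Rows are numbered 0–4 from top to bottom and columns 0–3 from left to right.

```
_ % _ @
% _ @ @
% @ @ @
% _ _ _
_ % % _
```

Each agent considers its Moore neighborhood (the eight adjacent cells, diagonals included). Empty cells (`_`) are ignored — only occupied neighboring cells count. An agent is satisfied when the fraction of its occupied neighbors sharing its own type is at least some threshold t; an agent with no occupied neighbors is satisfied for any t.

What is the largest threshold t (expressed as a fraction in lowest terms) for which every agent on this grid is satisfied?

(0,1)% 1/2
(0,3)@ 2/2
(1,0)% 2/3
(1,2)@ 5/6
(1,3)@ 4/4
(2,0)% 2/3
(2,1)@ 2/5
(2,2)@ 4/4
(2,3)@ 3/3
(3,0)% 2/3
(4,1)% 2/2
(4,2)% 1/1
The smallest same-type fraction is 2/5 at (2,1), which reduces to 2/5. Any threshold above that leaves this agent unsatisfied.

2/5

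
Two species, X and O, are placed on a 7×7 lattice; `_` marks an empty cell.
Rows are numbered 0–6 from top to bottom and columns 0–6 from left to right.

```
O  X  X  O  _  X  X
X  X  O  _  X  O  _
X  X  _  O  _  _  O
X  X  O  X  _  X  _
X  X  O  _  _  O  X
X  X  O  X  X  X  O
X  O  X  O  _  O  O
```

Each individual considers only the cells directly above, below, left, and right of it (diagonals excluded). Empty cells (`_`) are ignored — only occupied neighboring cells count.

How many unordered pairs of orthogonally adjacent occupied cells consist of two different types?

25

Scan each occupied cell's neighbors to the right and below so each pair is counted once.
Row 0: O(0,0)–X(0,1)≠ O(0,0)–X(1,0)≠ X(0,1)–X(0,2)= X(0,1)–X(1,1)= X(0,2)–O(0,3)≠ X(0,2)–O(1,2)≠ X(0,5)–X(0,6)= X(0,5)–O(1,5)≠  → 5/8 unlike.
Row 1: X(1,0)–X(1,1)= X(1,0)–X(2,0)= X(1,1)–O(1,2)≠ X(1,1)–X(2,1)= X(1,4)–O(1,5)≠  → 2/5 unlike.
Row 2: X(2,0)–X(2,1)= X(2,0)–X(3,0)= X(2,1)–X(3,1)= O(2,3)–X(3,3)≠  → 1/4 unlike.
Row 3: X(3,0)–X(3,1)= X(3,0)–X(4,0)= X(3,1)–O(3,2)≠ X(3,1)–X(4,1)= O(3,2)–X(3,3)≠ O(3,2)–O(4,2)= X(3,5)–O(4,5)≠  → 3/7 unlike.
Row 4: X(4,0)–X(4,1)= X(4,0)–X(5,0)= X(4,1)–O(4,2)≠ X(4,1)–X(5,1)= O(4,2)–O(5,2)= O(4,5)–X(4,6)≠ O(4,5)–X(5,5)≠ X(4,6)–O(5,6)≠  → 4/8 unlike.
Row 5: X(5,0)–X(5,1)= X(5,0)–X(6,0)= X(5,1)–O(5,2)≠ X(5,1)–O(6,1)≠ O(5,2)–X(5,3)≠ O(5,2)–X(6,2)≠ X(5,3)–X(5,4)= X(5,3)–O(6,3)≠ X(5,4)–X(5,5)= X(5,5)–O(5,6)≠ X(5,5)–O(6,5)≠ O(5,6)–O(6,6)=  → 7/12 unlike.
Row 6: X(6,0)–O(6,1)≠ O(6,1)–X(6,2)≠ X(6,2)–O(6,3)≠ O(6,5)–O(6,6)=  → 3/4 unlike.
Total adjacent occupied pairs: 48; unlike-type pairs: 25.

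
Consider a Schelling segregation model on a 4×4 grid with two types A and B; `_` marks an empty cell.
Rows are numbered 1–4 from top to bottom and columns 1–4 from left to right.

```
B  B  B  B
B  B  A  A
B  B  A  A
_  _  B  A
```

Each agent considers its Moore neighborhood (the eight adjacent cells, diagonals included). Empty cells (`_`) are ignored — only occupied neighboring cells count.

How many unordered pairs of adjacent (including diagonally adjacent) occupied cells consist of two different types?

Scan each occupied cell's neighbors to the right and below (and the two forward diagonals) so each pair is counted once.
Row 1: B(1,1)–B(1,2)= B(1,1)–B(2,1)= B(1,1)–B(2,2)= B(1,2)–B(1,3)= B(1,2)–B(2,2)= B(1,2)–A(2,3)≠ B(1,2)–B(2,1)= B(1,3)–B(1,4)= B(1,3)–A(2,3)≠ B(1,3)–A(2,4)≠ B(1,3)–B(2,2)= B(1,4)–A(2,4)≠ B(1,4)–A(2,3)≠  → 5/13 unlike.
Row 2: B(2,1)–B(2,2)= B(2,1)–B(3,1)= B(2,1)–B(3,2)= B(2,2)–A(2,3)≠ B(2,2)–B(3,2)= B(2,2)–A(3,3)≠ B(2,2)–B(3,1)= A(2,3)–A(2,4)= A(2,3)–A(3,3)= A(2,3)–A(3,4)= A(2,3)–B(3,2)≠ A(2,4)–A(3,4)= A(2,4)–A(3,3)=  → 3/13 unlike.
Row 3: B(3,1)–B(3,2)= B(3,2)–A(3,3)≠ B(3,2)–B(4,3)= A(3,3)–A(3,4)= A(3,3)–B(4,3)≠ A(3,3)–A(4,4)= A(3,4)–A(4,4)= A(3,4)–B(4,3)≠  → 3/8 unlike.
Row 4: B(4,3)–A(4,4)≠  → 1/1 unlike.
Total adjacent occupied pairs: 35; unlike-type pairs: 12.

12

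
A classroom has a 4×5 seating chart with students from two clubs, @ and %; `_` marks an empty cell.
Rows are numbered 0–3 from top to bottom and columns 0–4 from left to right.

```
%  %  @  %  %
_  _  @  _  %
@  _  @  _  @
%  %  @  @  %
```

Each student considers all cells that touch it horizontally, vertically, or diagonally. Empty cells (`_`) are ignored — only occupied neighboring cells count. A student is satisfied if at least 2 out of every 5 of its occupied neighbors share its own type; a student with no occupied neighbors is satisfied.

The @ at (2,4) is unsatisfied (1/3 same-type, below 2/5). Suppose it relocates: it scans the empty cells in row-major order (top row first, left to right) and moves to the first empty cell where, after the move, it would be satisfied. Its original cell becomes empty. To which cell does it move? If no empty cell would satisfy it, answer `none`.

Vacating (2,4). Empty cells in order:
  (1,0): 1/3 same-type → still unsatisfied.
  (1,1): 4/6 same-type → satisfied — stop here.

(1,1)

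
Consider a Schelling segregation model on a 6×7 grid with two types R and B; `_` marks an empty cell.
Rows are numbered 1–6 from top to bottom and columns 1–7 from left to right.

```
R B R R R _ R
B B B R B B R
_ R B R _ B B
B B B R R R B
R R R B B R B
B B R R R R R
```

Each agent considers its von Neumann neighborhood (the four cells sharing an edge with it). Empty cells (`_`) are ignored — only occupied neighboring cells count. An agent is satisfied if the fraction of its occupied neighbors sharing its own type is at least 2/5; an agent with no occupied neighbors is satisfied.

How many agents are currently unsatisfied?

11

(1,1)R 0/2 not
(1,2)B 1/3 not
(1,3)R 1/3 not
(1,4)R 3/3 satisfied
(1,5)R 1/2 satisfied
(1,7)R 1/1 satisfied
(2,1)B 1/2 satisfied
(2,2)B 3/4 satisfied
(2,3)B 2/4 satisfied
(2,4)R 2/4 satisfied
(2,5)B 1/3 not
(2,6)B 2/3 satisfied
(2,7)R 1/3 not
(3,2)R 0/3 not
(3,3)B 2/4 satisfied
(3,4)R 2/3 satisfied
(3,6)B 2/3 satisfied
(3,7)B 2/3 satisfied
(4,1)B 1/2 satisfied
(4,2)B 2/4 satisfied
(4,3)B 2/4 satisfied
(4,4)R 2/4 satisfied
(4,5)R 2/3 satisfied
(4,6)R 2/4 satisfied
(4,7)B 2/3 satisfied
(5,1)R 1/3 not
(5,2)R 2/4 satisfied
(5,3)R 2/4 satisfied
(5,4)B 1/4 not
(5,5)B 1/4 not
(5,6)R 2/4 satisfied
(5,7)B 1/3 not
(6,1)B 1/2 satisfied
(6,2)B 1/3 not
(6,3)R 2/3 satisfied
(6,4)R 2/3 satisfied
(6,5)R 2/3 satisfied
(6,6)R 3/3 satisfied
(6,7)R 1/2 satisfied
Unsatisfied: (1,1), (1,2), (1,3), (2,5), (2,7), (3,2), (5,1), (5,4), (5,5), (5,7), (6,2) — 11 in total.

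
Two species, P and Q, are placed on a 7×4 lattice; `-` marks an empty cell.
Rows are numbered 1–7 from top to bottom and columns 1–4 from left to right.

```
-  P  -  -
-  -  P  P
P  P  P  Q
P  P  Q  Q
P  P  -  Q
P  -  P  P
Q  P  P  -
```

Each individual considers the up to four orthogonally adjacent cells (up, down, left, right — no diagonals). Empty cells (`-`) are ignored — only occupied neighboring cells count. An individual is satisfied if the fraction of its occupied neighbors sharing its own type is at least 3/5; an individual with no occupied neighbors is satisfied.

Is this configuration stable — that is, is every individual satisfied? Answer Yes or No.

(1,2)P 0/0 satisfied
(2,3)P 2/2 satisfied
(2,4)P 1/2 not
(3,1)P 2/2 satisfied
(3,2)P 3/3 satisfied
(3,3)P 2/4 not
(3,4)Q 1/3 not
(4,1)P 3/3 satisfied
(4,2)P 3/4 satisfied
(4,3)Q 1/3 not
(4,4)Q 3/3 satisfied
(5,1)P 3/3 satisfied
(5,2)P 2/2 satisfied
(5,4)Q 1/2 not
(6,1)P 1/2 not
(6,3)P 2/2 satisfied
(6,4)P 1/2 not
(7,1)Q 0/2 not
(7,2)P 1/2 not
(7,3)P 2/2 satisfied
For instance (2,4) has only 1/2 same-type neighbors, below 3/5.

No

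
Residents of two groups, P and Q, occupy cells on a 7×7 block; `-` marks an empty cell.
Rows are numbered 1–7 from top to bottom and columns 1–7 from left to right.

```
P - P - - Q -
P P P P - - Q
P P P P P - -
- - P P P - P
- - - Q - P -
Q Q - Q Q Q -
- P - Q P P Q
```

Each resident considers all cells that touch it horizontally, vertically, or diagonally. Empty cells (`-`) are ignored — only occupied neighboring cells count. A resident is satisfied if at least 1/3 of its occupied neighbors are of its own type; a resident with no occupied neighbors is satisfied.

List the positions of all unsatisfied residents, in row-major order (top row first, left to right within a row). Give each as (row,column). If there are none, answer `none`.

(7,2), (7,5), (7,6)

Row 1: (1,1)P 2/2 ok · (1,3)P 3/3 ok · (1,6)Q 1/1 ok
Row 2: (2,1)P 4/4 ok · (2,2)P 7/7 ok · (2,3)P 6/6 ok · (2,4)P 5/5 ok · (2,7)Q 1/1 ok
Row 3: (3,1)P 3/3 ok · (3,2)P 6/6 ok · (3,3)P 7/7 ok · (3,4)P 7/7 ok · (3,5)P 4/4 ok
Row 4: (4,3)P 4/5 ok · (4,4)P 5/6 ok · (4,5)P 4/5 ok · (4,7)P 1/1 ok
Row 5: (5,4)Q 2/5 ok · (5,6)P 2/4 ok
Row 6: (6,1)Q 1/2 ok · (6,2)Q 1/2 ok · (6,4)Q 3/4 ok · (6,5)Q 4/7 ok · (6,6)Q 2/5 ok
Row 7: (7,2)P 0/2 unhappy · (7,4)Q 2/3 ok · (7,5)P 1/5 unhappy · (7,6)P 1/4 unhappy · (7,7)Q 1/2 ok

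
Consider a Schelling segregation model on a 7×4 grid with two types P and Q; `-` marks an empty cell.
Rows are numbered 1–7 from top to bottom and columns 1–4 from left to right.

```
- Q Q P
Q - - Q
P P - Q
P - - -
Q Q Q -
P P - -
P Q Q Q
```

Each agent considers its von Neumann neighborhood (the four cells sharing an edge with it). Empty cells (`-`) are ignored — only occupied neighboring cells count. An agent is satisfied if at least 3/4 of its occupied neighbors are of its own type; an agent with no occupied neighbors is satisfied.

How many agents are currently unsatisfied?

12

(1,2)Q 1/1 ✓
(1,3)Q 1/2 ✗
(1,4)P 0/2 ✗
(2,1)Q 0/1 ✗
(2,4)Q 1/2 ✗
(3,1)P 2/3 ✗
(3,2)P 1/1 ✓
(3,4)Q 1/1 ✓
(4,1)P 1/2 ✗
(5,1)Q 1/3 ✗
(5,2)Q 2/3 ✗
(5,3)Q 1/1 ✓
(6,1)P 2/3 ✗
(6,2)P 1/3 ✗
(7,1)P 1/2 ✗
(7,2)Q 1/3 ✗
(7,3)Q 2/2 ✓
(7,4)Q 1/1 ✓
Unsatisfied: (1,3), (1,4), (2,1), (2,4), (3,1), (4,1), (5,1), (5,2), (6,1), (6,2), (7,1), (7,2) — 12 in total.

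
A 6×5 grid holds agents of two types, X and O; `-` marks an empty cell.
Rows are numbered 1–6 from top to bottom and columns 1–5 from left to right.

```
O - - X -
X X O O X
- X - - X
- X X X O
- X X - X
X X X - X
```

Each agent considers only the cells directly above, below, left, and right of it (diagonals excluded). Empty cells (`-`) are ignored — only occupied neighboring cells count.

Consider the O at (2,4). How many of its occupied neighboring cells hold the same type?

1

Occupied neighbors of (2,4): (1,4)=X, (2,3)=O, (2,5)=X.
Same type (O): 1 of 3.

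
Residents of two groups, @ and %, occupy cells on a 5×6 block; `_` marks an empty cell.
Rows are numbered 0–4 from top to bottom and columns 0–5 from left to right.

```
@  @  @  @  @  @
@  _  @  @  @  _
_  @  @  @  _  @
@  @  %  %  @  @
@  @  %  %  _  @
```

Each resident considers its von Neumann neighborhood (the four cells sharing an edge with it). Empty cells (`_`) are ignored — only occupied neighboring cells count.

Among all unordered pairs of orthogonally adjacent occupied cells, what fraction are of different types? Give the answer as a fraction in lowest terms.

5/32

Scan each occupied cell's neighbors to the right and below so each pair is counted once.
Row 0: @(0,0)–@(0,1)= @(0,0)–@(1,0)= @(0,1)–@(0,2)= @(0,2)–@(0,3)= @(0,2)–@(1,2)= @(0,3)–@(0,4)= @(0,3)–@(1,3)= @(0,4)–@(0,5)= @(0,4)–@(1,4)=  → 0/9 unlike.
Row 1: @(1,2)–@(1,3)= @(1,2)–@(2,2)= @(1,3)–@(1,4)= @(1,3)–@(2,3)=  → 0/4 unlike.
Row 2: @(2,1)–@(2,2)= @(2,1)–@(3,1)= @(2,2)–@(2,3)= @(2,2)–%(3,2)≠ @(2,3)–%(3,3)≠ @(2,5)–@(3,5)=  → 2/6 unlike.
Row 3: @(3,0)–@(3,1)= @(3,0)–@(4,0)= @(3,1)–%(3,2)≠ @(3,1)–@(4,1)= %(3,2)–%(3,3)= %(3,2)–%(4,2)= %(3,3)–@(3,4)≠ %(3,3)–%(4,3)= @(3,4)–@(3,5)= @(3,5)–@(4,5)=  → 2/10 unlike.
Row 4: @(4,0)–@(4,1)= @(4,1)–%(4,2)≠ %(4,2)–%(4,3)=  → 1/3 unlike.
Total adjacent occupied pairs: 32; unlike-type pairs: 5.
5/32 is already in lowest terms.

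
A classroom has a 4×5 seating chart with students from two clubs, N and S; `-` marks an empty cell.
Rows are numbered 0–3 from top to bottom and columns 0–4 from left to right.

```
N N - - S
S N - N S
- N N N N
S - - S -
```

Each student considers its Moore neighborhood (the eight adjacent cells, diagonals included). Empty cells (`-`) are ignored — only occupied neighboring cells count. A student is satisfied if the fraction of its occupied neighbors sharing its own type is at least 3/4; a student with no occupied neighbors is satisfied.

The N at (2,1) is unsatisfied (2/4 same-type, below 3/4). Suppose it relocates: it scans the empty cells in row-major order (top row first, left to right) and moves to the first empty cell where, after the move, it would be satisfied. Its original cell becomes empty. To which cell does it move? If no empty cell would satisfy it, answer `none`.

(0,2)

Vacating (2,1). Empty cells in order:
  (0,2): 3/3 same-type → satisfied — stop here.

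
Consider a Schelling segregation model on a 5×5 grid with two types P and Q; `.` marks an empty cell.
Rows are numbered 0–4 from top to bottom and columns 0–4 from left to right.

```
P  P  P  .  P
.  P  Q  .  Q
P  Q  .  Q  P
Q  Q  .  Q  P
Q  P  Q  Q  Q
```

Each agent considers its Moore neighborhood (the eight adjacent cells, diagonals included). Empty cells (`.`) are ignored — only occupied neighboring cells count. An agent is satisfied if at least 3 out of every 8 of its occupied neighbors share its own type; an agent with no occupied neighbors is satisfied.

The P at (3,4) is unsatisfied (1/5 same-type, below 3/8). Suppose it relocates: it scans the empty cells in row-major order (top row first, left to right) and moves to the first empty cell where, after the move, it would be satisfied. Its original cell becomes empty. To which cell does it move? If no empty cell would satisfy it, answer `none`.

Vacating (3,4). Empty cells in order:
  (0,3): 2/4 same-type → satisfied — stop here.

(0,3)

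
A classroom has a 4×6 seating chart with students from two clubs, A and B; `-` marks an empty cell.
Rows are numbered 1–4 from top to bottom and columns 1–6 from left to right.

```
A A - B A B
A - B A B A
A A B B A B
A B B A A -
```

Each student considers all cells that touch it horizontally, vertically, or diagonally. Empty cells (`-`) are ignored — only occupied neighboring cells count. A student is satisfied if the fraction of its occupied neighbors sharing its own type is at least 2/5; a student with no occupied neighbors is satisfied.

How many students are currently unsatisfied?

Row 1: (1,1)A 2/2 ok · (1,2)A 2/3 ok · (1,4)B 2/4 ok · (1,5)A 2/5 ok · (1,6)B 1/3 unhappy
Row 2: (2,1)A 4/4 ok · (2,3)B 3/6 ok · (2,4)A 2/7 unhappy · (2,5)B 4/8 ok · (2,6)A 2/5 ok
Row 3: (3,1)A 3/4 ok · (3,2)A 3/7 ok · (3,3)B 4/7 ok · (3,4)B 4/8 ok · (3,5)A 4/7 ok · (3,6)B 1/4 unhappy
Row 4: (4,1)A 2/3 ok · (4,2)B 2/5 ok · (4,3)B 3/5 ok · (4,4)A 2/5 ok · (4,5)A 2/4 ok
Unsatisfied: (1,6), (2,4), (3,6) — 3 in total.

3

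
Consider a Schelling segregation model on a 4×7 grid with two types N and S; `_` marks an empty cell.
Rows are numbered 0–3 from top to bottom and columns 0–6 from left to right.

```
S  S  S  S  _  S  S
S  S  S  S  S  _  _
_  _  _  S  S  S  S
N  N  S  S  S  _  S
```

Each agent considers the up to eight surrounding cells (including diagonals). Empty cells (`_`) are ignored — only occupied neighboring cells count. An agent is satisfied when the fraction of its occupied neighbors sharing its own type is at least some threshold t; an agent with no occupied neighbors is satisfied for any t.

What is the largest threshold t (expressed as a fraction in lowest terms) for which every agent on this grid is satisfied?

1/2

(0,0)S 3/3
(0,1)S 5/5
(0,2)S 5/5
(0,3)S 4/4
(0,5)S 2/2
(0,6)S 1/1
(1,0)S 3/3
(1,1)S 5/5
(1,2)S 6/6
(1,3)S 6/6
(1,4)S 6/6
(2,3)S 7/7
(2,4)S 6/6
(2,5)S 5/5
(2,6)S 2/2
(3,0)N 1/1
(3,1)N 1/2
(3,2)S 2/3
(3,3)S 4/4
(3,4)S 4/4
(3,6)S 2/2
The smallest same-type fraction is 1/2 at (3,1), which reduces to 1/2. Any threshold above that leaves this agent unsatisfied.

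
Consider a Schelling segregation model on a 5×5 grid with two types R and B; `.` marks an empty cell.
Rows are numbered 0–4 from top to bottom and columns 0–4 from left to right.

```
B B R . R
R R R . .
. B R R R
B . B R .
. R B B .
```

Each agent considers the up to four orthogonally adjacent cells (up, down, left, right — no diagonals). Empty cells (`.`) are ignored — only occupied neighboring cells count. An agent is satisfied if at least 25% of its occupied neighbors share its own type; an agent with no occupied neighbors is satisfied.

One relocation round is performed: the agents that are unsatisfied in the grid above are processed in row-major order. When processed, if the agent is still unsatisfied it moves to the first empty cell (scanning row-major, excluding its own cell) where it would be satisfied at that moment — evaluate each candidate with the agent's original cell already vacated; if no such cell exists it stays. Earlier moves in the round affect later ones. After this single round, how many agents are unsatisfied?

Initially unsatisfied (in order): (2,1), (4,1).
  (2,1) → (2,0).
  (4,1) → (0,3).
Resulting grid:
B B R R R
R R R . .
B . R R R
B . B R .
. . B B .
All satisfied now.

0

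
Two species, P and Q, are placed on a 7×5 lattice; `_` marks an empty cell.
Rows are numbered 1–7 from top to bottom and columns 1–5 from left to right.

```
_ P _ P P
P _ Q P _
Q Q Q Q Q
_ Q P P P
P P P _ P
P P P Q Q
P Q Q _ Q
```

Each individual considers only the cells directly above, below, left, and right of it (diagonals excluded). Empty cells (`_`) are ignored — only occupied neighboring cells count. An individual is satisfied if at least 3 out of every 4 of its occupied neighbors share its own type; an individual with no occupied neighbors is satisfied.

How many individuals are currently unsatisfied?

17

(1,2)P 0/0 ✓
(1,4)P 2/2 ✓
(1,5)P 1/1 ✓
(2,1)P 0/1 ✗
(2,3)Q 1/2 ✗
(2,4)P 1/3 ✗
(3,1)Q 1/2 ✗
(3,2)Q 3/3 ✓
(3,3)Q 3/4 ✓
(3,4)Q 2/4 ✗
(3,5)Q 1/2 ✗
(4,2)Q 1/3 ✗
(4,3)P 2/4 ✗
(4,4)P 2/3 ✗
(4,5)P 2/3 ✗
(5,1)P 2/2 ✓
(5,2)P 3/4 ✓
(5,3)P 3/3 ✓
(5,5)P 1/2 ✗
(6,1)P 3/3 ✓
(6,2)P 3/4 ✓
(6,3)P 2/4 ✗
(6,4)Q 1/2 ✗
(6,5)Q 2/3 ✗
(7,1)P 1/2 ✗
(7,2)Q 1/3 ✗
(7,3)Q 1/2 ✗
(7,5)Q 1/1 ✓
Unsatisfied: (2,1), (2,3), (2,4), (3,1), (3,4), (3,5), (4,2), (4,3), (4,4), (4,5), (5,5), (6,3), (6,4), (6,5), (7,1), (7,2), (7,3) — 17 in total.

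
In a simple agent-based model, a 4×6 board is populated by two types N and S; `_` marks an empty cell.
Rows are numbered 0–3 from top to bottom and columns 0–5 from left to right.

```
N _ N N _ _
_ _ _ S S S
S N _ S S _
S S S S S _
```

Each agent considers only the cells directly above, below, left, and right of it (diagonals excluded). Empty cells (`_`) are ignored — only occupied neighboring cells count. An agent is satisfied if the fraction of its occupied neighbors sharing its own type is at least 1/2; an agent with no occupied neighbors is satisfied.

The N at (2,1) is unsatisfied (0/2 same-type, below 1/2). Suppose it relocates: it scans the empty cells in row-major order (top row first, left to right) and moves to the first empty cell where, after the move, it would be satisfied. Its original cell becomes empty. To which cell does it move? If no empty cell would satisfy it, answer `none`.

Vacating (2,1). Empty cells in order:
  (0,1): 2/2 same-type → satisfied — stop here.

(0,1)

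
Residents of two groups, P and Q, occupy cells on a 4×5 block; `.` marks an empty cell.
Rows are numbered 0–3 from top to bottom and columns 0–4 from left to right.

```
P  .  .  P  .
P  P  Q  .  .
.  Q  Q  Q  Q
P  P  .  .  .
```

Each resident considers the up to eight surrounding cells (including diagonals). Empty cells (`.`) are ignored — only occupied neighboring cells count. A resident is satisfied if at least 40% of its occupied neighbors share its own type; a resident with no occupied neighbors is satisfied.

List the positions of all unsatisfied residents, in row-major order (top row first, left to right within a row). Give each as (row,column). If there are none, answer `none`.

(0,3), (2,1), (3,1)

(0,0)P 2/2 ✓
(0,3)P 0/1 ✗
(1,0)P 2/3 ✓
(1,1)P 2/5 ✓
(1,2)Q 3/5 ✓
(2,1)Q 2/6 ✗
(2,2)Q 3/5 ✓
(2,3)Q 3/3 ✓
(2,4)Q 1/1 ✓
(3,0)P 1/2 ✓
(3,1)P 1/3 ✗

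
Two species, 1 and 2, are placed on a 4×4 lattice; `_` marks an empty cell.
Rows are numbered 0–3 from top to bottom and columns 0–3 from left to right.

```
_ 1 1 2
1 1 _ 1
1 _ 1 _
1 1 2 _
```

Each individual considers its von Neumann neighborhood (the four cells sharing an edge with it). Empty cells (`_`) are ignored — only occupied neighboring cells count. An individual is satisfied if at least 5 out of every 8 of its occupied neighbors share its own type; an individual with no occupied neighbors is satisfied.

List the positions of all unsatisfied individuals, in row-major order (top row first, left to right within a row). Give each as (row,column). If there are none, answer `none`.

Row 0: (0,1)1 2/2 ✓ · (0,2)1 1/2 ✗ · (0,3)2 0/2 ✗
Row 1: (1,0)1 2/2 ✓ · (1,1)1 2/2 ✓ · (1,3)1 0/1 ✗
Row 2: (2,0)1 2/2 ✓ · (2,2)1 0/1 ✗
Row 3: (3,0)1 2/2 ✓ · (3,1)1 1/2 ✗ · (3,2)2 0/2 ✗

(0,2), (0,3), (1,3), (2,2), (3,1), (3,2)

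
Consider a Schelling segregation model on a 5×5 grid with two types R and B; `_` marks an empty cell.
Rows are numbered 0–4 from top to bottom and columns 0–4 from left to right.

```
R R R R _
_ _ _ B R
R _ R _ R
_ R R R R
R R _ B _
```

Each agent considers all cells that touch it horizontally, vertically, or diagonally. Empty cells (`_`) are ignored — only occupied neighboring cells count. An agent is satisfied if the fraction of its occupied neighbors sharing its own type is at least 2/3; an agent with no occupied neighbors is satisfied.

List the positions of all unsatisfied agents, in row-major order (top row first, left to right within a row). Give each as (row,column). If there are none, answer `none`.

(1,3), (4,3)

Row 0: (0,0)R 1/1 satisfied · (0,1)R 2/2 satisfied · (0,2)R 2/3 satisfied · (0,3)R 2/3 satisfied
Row 1: (1,3)B 0/5 not · (1,4)R 2/3 satisfied
Row 2: (2,0)R 1/1 satisfied · (2,2)R 3/4 satisfied · (2,4)R 3/4 satisfied
Row 3: (3,1)R 5/5 satisfied · (3,2)R 4/5 satisfied · (3,3)R 4/5 satisfied · (3,4)R 2/3 satisfied
Row 4: (4,0)R 2/2 satisfied · (4,1)R 3/3 satisfied · (4,3)B 0/3 not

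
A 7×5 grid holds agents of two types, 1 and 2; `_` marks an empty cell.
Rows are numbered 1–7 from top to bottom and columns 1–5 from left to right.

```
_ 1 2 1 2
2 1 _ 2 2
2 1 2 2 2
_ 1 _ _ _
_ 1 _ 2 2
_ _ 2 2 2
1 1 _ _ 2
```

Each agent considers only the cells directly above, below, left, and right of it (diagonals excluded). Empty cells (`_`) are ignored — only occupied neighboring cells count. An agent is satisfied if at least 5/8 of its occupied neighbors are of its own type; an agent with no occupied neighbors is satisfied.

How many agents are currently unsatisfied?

8

Row 1: (1,2)1 1/2 unhappy · (1,3)2 0/2 unhappy · (1,4)1 0/3 unhappy · (1,5)2 1/2 unhappy
Row 2: (2,1)2 1/2 unhappy · (2,2)1 2/3 ok · (2,4)2 2/3 ok · (2,5)2 3/3 ok
Row 3: (3,1)2 1/2 unhappy · (3,2)1 2/4 unhappy · (3,3)2 1/2 unhappy · (3,4)2 3/3 ok · (3,5)2 2/2 ok
Row 4: (4,2)1 2/2 ok
Row 5: (5,2)1 1/1 ok · (5,4)2 2/2 ok · (5,5)2 2/2 ok
Row 6: (6,3)2 1/1 ok · (6,4)2 3/3 ok · (6,5)2 3/3 ok
Row 7: (7,1)1 1/1 ok · (7,2)1 1/1 ok · (7,5)2 1/1 ok
Unsatisfied: (1,2), (1,3), (1,4), (1,5), (2,1), (3,1), (3,2), (3,3) — 8 in total.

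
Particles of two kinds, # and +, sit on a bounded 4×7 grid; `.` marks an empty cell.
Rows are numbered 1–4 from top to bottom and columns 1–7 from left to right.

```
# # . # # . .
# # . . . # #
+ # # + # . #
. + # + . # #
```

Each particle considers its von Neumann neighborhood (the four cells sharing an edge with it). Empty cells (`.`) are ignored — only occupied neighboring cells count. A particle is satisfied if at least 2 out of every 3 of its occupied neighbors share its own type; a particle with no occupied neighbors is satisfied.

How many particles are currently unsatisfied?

7

(1,1)# 2/2 satisfied
(1,2)# 2/2 satisfied
(1,4)# 1/1 satisfied
(1,5)# 1/1 satisfied
(2,1)# 2/3 satisfied
(2,2)# 3/3 satisfied
(2,6)# 1/1 satisfied
(2,7)# 2/2 satisfied
(3,1)+ 0/2 not
(3,2)# 2/4 not
(3,3)# 2/3 satisfied
(3,4)+ 1/3 not
(3,5)# 0/1 not
(3,7)# 2/2 satisfied
(4,2)+ 0/2 not
(4,3)# 1/3 not
(4,4)+ 1/2 not
(4,6)# 1/1 satisfied
(4,7)# 2/2 satisfied
Unsatisfied: (3,1), (3,2), (3,4), (3,5), (4,2), (4,3), (4,4) — 7 in total.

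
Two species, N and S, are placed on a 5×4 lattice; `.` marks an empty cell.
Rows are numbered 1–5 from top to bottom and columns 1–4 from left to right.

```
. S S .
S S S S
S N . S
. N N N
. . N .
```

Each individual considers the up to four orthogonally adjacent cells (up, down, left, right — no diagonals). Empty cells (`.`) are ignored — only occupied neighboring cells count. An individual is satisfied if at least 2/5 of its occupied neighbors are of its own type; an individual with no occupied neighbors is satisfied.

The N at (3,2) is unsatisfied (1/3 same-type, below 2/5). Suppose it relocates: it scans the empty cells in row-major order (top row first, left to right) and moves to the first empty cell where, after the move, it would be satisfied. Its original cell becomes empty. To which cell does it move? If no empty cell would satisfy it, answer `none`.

(4,1)

Vacating (3,2). Empty cells in order:
  (1,1): 0/2 same-type → still unsatisfied.
  (1,4): 0/2 same-type → still unsatisfied.
  (3,3): 1/3 same-type → still unsatisfied.
  (4,1): 1/2 same-type → satisfied — stop here.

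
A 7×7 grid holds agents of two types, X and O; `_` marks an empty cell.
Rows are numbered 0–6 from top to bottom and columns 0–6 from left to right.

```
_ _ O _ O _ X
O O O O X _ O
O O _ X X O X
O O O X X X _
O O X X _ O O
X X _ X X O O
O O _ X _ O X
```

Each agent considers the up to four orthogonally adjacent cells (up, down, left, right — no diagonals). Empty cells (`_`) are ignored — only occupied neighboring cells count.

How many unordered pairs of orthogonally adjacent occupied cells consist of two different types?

19

Scan each occupied cell's neighbors to the right and below so each pair is counted once.
From row 0: 2 unlike of 3 pairs (running 2/3).
From row 1: 3 unlike of 9 pairs (running 5/12).
From row 2: 3 unlike of 9 pairs (running 8/21).
From row 3: 3 unlike of 10 pairs (running 11/31).
From row 4: 3 unlike of 9 pairs (running 14/40).
From row 5: 4 unlike of 9 pairs (running 18/49).
From row 6: 1 unlike of 2 pairs (running 19/51).
Total adjacent occupied pairs: 51; unlike-type pairs: 19.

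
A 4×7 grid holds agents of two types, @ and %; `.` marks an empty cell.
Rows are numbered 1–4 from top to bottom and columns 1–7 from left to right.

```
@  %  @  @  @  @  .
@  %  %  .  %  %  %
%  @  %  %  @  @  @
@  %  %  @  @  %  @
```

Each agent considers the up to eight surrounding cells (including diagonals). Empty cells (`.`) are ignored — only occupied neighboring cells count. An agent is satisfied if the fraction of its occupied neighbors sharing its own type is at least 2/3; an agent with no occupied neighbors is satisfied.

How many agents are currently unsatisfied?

24

(1,1)@ 1/3 ✗
(1,2)% 2/5 ✗
(1,3)@ 1/4 ✗
(1,4)@ 2/4 ✗
(1,5)@ 2/4 ✗
(1,6)@ 1/4 ✗
(2,1)@ 2/5 ✗
(2,2)% 4/8 ✗
(2,3)% 4/7 ✗
(2,5)% 2/7 ✗
(2,6)% 2/7 ✗
(2,7)% 1/4 ✗
(3,1)% 2/5 ✗
(3,2)@ 2/8 ✗
(3,3)% 5/7 ✓
(3,4)% 4/7 ✗
(3,5)@ 3/7 ✗
(3,6)@ 4/8 ✗
(3,7)@ 2/5 ✗
(4,1)@ 1/3 ✗
(4,2)% 3/5 ✗
(4,3)% 3/5 ✗
(4,4)@ 2/5 ✗
(4,5)@ 3/5 ✗
(4,6)% 0/5 ✗
(4,7)@ 2/3 ✓
Unsatisfied: (1,1), (1,2), (1,3), (1,4), (1,5), (1,6), (2,1), (2,2), (2,3), (2,5), (2,6), (2,7), (3,1), (3,2), (3,4), (3,5), (3,6), (3,7), (4,1), (4,2), (4,3), (4,4), (4,5), (4,6) — 24 in total.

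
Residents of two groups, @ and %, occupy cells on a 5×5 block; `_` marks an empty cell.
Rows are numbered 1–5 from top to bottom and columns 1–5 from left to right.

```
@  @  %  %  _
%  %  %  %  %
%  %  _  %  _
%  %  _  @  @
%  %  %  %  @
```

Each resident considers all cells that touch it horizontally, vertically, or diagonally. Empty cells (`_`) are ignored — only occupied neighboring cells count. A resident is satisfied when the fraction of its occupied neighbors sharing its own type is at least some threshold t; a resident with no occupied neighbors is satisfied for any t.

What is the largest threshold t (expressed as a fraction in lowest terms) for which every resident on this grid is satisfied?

1/5

Row 1: (1,1)@ 1/3 · (1,2)@ 1/5 · (1,3)% 4/5 · (1,4)% 4/4
Row 2: (2,1)% 3/5 · (2,2)% 5/7 · (2,3)% 6/7 · (2,4)% 5/5 · (2,5)% 3/3
Row 3: (3,1)% 5/5 · (3,2)% 6/6 · (3,4)% 3/5
Row 4: (4,1)% 5/5 · (4,2)% 6/6 · (4,4)@ 2/5 · (4,5)@ 2/4
Row 5: (5,1)% 3/3 · (5,2)% 4/4 · (5,3)% 3/4 · (5,4)% 1/4 · (5,5)@ 2/3
The smallest same-type fraction is 1/5 at (1,2), which reduces to 1/5. Any threshold above that leaves this resident unsatisfied.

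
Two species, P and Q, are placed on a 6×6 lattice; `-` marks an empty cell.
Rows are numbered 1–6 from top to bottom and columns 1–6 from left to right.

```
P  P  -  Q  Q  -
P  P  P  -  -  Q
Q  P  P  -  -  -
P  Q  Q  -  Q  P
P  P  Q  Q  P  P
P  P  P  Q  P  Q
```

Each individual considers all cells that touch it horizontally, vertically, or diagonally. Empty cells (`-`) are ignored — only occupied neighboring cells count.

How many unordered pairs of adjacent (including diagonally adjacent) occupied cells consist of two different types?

28

Scan each occupied cell's neighbors to the right and below (and the two forward diagonals) so each pair is counted once.
Row 1: P(1,1)–P(1,2)= P(1,1)–P(2,1)= P(1,1)–P(2,2)= P(1,2)–P(2,2)= P(1,2)–P(2,3)= P(1,2)–P(2,1)= Q(1,4)–Q(1,5)= Q(1,4)–P(2,3)≠ Q(1,5)–Q(2,6)=  → 1/9 unlike.
Row 2: P(2,1)–P(2,2)= P(2,1)–Q(3,1)≠ P(2,1)–P(3,2)= P(2,2)–P(2,3)= P(2,2)–P(3,2)= P(2,2)–P(3,3)= P(2,2)–Q(3,1)≠ P(2,3)–P(3,3)= P(2,3)–P(3,2)=  → 2/9 unlike.
Row 3: Q(3,1)–P(3,2)≠ Q(3,1)–P(4,1)≠ Q(3,1)–Q(4,2)= P(3,2)–P(3,3)= P(3,2)–Q(4,2)≠ P(3,2)–Q(4,3)≠ P(3,2)–P(4,1)= P(3,3)–Q(4,3)≠ P(3,3)–Q(4,2)≠  → 6/9 unlike.
Row 4: P(4,1)–Q(4,2)≠ P(4,1)–P(5,1)= P(4,1)–P(5,2)= Q(4,2)–Q(4,3)= Q(4,2)–P(5,2)≠ Q(4,2)–Q(5,3)= Q(4,2)–P(5,1)≠ Q(4,3)–Q(5,3)= Q(4,3)–Q(5,4)= Q(4,3)–P(5,2)≠ Q(4,5)–P(4,6)≠ Q(4,5)–P(5,5)≠ Q(4,5)–P(5,6)≠ Q(4,5)–Q(5,4)= P(4,6)–P(5,6)= P(4,6)–P(5,5)=  → 7/16 unlike.
Row 5: P(5,1)–P(5,2)= P(5,1)–P(6,1)= P(5,1)–P(6,2)= P(5,2)–Q(5,3)≠ P(5,2)–P(6,2)= P(5,2)–P(6,3)= P(5,2)–P(6,1)= Q(5,3)–Q(5,4)= Q(5,3)–P(6,3)≠ Q(5,3)–Q(6,4)= Q(5,3)–P(6,2)≠ Q(5,4)–P(5,5)≠ Q(5,4)–Q(6,4)= Q(5,4)–P(6,5)≠ Q(5,4)–P(6,3)≠ P(5,5)–P(5,6)= P(5,5)–P(6,5)= P(5,5)–Q(6,6)≠ P(5,5)–Q(6,4)≠ P(5,6)–Q(6,6)≠ P(5,6)–P(6,5)=  → 9/21 unlike.
Row 6: P(6,1)–P(6,2)= P(6,2)–P(6,3)= P(6,3)–Q(6,4)≠ Q(6,4)–P(6,5)≠ P(6,5)–Q(6,6)≠  → 3/5 unlike.
Total adjacent occupied pairs: 69; unlike-type pairs: 28.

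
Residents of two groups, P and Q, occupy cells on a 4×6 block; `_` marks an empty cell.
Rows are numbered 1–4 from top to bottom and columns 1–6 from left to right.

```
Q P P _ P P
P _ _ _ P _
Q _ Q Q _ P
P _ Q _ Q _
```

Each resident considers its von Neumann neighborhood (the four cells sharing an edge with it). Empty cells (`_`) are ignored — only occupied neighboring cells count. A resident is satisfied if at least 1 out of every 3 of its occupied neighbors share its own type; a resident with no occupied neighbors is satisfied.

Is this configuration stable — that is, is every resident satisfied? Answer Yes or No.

No

Row 1: (1,1)Q 0/2 ✗ · (1,2)P 1/2 ✓ · (1,3)P 1/1 ✓ · (1,5)P 2/2 ✓ · (1,6)P 1/1 ✓
Row 2: (2,1)P 0/2 ✗ · (2,5)P 1/1 ✓
Row 3: (3,1)Q 0/2 ✗ · (3,3)Q 2/2 ✓ · (3,4)Q 1/1 ✓ · (3,6)P 0/0 ✓
Row 4: (4,1)P 0/1 ✗ · (4,3)Q 1/1 ✓ · (4,5)Q 0/0 ✓
For instance (1,1) has only 0/2 same-type neighbors, below 1/3.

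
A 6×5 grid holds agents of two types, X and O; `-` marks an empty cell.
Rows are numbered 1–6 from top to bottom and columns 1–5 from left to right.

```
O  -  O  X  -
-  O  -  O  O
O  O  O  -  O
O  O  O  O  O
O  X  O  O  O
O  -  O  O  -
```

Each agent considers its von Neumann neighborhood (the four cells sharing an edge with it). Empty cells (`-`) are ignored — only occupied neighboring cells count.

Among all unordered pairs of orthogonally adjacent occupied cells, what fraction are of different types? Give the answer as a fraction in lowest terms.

5/28

Scan each occupied cell's neighbors to the right and below so each pair is counted once.
From row 1: 2 unlike of 2 pairs (running 2/2).
From row 2: 0 unlike of 3 pairs (running 2/5).
From row 3: 0 unlike of 6 pairs (running 2/11).
From row 4: 1 unlike of 9 pairs (running 3/20).
From row 5: 2 unlike of 7 pairs (running 5/27).
From row 6: 0 unlike of 1 pairs (running 5/28).
Total adjacent occupied pairs: 28; unlike-type pairs: 5.
5/28 is already in lowest terms.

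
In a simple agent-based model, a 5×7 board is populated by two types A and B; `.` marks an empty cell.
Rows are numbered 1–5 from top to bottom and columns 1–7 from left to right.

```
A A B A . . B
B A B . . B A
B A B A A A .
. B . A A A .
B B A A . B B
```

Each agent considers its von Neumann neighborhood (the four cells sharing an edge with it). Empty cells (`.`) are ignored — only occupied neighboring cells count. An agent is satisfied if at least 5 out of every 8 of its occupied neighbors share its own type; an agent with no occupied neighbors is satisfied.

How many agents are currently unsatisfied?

14

Row 1: (1,1)A 1/2 ✗ · (1,2)A 2/3 ✓ · (1,3)B 1/3 ✗ · (1,4)A 0/1 ✗ · (1,7)B 0/1 ✗
Row 2: (2,1)B 1/3 ✗ · (2,2)A 2/4 ✗ · (2,3)B 2/3 ✓ · (2,6)B 0/2 ✗ · (2,7)A 0/2 ✗
Row 3: (3,1)B 1/2 ✗ · (3,2)A 1/4 ✗ · (3,3)B 1/3 ✗ · (3,4)A 2/3 ✓ · (3,5)A 3/3 ✓ · (3,6)A 2/3 ✓
Row 4: (4,2)B 1/2 ✗ · (4,4)A 3/3 ✓ · (4,5)A 3/3 ✓ · (4,6)A 2/3 ✓
Row 5: (5,1)B 1/1 ✓ · (5,2)B 2/3 ✓ · (5,3)A 1/2 ✗ · (5,4)A 2/2 ✓ · (5,6)B 1/2 ✗ · (5,7)B 1/1 ✓
Unsatisfied: (1,1), (1,3), (1,4), (1,7), (2,1), (2,2), (2,6), (2,7), (3,1), (3,2), (3,3), (4,2), (5,3), (5,6) — 14 in total.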